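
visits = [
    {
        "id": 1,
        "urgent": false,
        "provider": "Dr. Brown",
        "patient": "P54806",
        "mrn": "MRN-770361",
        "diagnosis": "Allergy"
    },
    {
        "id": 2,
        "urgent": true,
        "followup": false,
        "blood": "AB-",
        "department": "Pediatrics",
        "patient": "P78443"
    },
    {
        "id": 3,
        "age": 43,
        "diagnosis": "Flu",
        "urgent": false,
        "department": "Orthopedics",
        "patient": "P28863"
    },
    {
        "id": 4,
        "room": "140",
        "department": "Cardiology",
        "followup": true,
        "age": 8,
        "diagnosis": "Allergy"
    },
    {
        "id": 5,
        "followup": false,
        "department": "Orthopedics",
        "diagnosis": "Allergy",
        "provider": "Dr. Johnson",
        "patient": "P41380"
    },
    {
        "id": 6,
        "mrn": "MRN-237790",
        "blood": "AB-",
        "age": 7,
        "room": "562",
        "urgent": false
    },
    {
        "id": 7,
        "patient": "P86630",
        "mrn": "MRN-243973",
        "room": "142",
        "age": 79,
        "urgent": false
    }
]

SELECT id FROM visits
[1, 2, 3, 4, 5, 6, 7]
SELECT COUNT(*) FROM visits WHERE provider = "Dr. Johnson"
1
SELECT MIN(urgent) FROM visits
False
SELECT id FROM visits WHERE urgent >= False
[1, 2, 3, 6, 7]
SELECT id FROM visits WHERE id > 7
[]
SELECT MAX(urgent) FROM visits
True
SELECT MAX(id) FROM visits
7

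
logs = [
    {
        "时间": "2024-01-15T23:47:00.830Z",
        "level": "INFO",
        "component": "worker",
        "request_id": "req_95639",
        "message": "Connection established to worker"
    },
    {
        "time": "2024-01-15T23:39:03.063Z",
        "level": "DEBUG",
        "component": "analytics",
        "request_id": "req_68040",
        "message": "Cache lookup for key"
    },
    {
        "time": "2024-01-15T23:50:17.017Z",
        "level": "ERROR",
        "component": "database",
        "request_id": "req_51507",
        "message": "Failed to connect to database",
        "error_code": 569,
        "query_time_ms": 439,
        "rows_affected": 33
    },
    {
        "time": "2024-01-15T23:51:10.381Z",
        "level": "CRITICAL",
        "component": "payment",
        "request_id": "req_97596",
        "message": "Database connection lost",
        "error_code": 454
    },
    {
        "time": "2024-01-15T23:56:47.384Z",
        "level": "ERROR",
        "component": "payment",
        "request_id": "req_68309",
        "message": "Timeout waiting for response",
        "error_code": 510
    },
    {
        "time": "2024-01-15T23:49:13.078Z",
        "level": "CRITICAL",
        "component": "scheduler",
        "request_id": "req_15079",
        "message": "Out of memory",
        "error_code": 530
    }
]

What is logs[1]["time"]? "2024-01-15T23:39:03.063Z"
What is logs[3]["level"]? "CRITICAL"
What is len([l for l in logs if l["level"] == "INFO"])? 1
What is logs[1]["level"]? "DEBUG"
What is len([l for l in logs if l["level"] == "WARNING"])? 0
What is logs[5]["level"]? "CRITICAL"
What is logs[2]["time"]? "2024-01-15T23:50:17.017Z"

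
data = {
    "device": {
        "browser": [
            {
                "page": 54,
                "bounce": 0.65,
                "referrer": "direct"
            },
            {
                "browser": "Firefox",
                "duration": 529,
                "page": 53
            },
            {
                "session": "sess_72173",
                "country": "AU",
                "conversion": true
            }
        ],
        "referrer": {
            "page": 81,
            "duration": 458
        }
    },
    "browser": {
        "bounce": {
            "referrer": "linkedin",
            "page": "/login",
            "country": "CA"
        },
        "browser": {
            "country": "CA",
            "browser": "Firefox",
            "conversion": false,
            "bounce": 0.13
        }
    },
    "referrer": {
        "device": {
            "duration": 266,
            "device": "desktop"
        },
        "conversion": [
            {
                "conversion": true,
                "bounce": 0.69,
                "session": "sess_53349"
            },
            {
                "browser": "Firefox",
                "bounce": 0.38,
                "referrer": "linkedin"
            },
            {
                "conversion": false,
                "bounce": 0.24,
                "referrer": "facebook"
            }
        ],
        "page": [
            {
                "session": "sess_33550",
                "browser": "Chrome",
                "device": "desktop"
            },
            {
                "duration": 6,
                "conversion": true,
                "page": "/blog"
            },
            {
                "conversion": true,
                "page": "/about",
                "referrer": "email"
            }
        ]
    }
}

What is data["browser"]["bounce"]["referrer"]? "linkedin"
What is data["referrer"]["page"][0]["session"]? "sess_33550"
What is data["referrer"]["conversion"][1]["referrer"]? "linkedin"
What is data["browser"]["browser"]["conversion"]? False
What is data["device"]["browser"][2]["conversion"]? True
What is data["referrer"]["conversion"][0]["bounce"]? 0.69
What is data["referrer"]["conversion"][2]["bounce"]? 0.24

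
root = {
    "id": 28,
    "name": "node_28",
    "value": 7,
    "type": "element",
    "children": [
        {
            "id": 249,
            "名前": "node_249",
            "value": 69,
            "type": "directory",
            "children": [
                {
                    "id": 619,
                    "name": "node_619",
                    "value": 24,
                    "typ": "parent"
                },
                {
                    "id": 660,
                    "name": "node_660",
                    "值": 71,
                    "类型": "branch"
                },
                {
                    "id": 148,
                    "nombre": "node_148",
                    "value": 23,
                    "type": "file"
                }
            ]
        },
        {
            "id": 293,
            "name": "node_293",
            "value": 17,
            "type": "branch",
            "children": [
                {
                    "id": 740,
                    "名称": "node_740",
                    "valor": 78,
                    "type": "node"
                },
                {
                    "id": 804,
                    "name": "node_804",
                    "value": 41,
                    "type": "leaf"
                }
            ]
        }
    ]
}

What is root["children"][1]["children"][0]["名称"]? "node_740"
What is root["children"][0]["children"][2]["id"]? 148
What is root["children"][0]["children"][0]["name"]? "node_619"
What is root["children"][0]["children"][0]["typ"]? "parent"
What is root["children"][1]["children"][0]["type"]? "node"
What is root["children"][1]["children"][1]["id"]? 804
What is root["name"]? "node_28"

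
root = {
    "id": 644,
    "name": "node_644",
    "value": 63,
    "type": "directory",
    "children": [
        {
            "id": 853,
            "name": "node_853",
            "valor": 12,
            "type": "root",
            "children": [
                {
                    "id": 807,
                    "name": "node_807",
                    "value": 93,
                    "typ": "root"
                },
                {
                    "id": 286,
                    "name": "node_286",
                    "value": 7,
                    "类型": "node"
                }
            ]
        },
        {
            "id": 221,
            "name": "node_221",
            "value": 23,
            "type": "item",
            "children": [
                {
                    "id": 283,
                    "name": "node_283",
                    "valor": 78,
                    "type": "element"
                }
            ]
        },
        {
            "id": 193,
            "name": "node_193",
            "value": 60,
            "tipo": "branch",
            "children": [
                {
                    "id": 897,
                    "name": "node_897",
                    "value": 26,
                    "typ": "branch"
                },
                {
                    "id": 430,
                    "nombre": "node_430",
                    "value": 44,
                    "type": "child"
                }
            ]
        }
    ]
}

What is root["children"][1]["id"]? 221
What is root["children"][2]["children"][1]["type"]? "child"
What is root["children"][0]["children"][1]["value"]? 7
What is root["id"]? 644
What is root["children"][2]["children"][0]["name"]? "node_897"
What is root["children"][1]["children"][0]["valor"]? 78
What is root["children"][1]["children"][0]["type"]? "element"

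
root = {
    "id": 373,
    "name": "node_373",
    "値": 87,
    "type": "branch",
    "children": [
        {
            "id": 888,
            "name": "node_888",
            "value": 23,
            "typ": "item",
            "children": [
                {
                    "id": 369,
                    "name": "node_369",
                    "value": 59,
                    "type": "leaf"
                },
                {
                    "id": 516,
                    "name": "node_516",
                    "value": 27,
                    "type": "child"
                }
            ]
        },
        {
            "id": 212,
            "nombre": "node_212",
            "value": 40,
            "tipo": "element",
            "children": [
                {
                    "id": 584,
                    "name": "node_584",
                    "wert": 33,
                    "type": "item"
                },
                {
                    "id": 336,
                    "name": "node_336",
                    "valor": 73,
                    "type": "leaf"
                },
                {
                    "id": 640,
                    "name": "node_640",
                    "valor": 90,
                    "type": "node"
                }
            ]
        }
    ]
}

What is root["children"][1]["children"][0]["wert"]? 33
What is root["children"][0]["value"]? 23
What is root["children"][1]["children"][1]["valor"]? 73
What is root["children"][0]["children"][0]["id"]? 369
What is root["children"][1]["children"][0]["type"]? "item"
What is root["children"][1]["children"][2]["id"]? 640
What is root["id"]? 373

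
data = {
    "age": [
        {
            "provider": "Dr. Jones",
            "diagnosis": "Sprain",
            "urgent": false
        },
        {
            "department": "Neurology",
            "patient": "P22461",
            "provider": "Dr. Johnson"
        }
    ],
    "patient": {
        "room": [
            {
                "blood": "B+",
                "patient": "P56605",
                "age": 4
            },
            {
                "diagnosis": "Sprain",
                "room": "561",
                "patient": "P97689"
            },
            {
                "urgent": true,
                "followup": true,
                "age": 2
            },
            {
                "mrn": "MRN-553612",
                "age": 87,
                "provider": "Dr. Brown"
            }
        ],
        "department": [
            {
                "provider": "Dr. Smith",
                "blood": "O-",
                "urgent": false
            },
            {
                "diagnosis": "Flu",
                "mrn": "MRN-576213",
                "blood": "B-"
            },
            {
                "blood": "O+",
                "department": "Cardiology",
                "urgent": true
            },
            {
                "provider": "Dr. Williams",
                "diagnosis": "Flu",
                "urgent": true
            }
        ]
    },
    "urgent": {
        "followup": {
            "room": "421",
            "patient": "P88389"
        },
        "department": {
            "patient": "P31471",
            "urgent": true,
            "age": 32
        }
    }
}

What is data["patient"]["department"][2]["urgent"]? True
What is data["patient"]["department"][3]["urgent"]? True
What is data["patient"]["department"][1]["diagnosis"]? "Flu"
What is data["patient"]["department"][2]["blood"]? "O+"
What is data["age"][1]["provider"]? "Dr. Johnson"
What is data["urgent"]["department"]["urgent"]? True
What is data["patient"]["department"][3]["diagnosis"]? "Flu"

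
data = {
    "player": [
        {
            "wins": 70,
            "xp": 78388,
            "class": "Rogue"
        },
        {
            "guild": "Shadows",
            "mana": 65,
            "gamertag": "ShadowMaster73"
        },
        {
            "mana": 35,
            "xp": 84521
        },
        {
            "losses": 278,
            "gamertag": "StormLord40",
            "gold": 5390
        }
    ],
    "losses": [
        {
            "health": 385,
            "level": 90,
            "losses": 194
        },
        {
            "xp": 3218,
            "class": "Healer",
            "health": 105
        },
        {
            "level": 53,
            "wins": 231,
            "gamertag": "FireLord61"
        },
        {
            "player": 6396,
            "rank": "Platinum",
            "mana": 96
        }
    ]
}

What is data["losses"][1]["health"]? 105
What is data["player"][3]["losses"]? 278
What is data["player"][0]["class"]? "Rogue"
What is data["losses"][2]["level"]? 53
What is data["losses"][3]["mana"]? 96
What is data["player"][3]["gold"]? 5390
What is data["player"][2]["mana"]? 35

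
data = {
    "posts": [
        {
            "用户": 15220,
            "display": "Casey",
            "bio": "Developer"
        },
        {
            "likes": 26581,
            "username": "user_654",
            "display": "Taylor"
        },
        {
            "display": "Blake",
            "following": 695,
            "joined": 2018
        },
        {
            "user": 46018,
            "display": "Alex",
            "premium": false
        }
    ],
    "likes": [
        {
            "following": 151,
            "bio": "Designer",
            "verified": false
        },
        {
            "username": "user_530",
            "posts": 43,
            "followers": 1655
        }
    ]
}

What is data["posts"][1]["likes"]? 26581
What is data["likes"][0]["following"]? 151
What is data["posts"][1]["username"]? "user_654"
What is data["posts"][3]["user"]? 46018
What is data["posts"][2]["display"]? "Blake"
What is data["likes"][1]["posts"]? 43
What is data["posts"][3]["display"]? "Alex"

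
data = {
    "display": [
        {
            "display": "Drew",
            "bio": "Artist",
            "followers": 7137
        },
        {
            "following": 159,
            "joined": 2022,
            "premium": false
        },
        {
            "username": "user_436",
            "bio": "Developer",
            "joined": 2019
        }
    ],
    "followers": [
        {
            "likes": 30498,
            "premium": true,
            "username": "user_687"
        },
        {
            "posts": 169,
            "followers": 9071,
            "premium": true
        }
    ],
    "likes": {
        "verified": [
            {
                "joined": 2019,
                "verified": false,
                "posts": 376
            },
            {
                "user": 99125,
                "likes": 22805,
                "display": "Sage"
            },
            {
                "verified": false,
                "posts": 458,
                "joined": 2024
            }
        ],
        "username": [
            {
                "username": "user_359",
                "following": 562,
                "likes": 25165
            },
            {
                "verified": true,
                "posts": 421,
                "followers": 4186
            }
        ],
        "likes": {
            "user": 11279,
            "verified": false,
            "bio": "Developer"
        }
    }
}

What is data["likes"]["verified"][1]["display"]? "Sage"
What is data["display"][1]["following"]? 159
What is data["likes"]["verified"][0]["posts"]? 376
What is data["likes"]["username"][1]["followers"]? 4186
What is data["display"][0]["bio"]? "Artist"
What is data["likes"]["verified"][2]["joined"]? 2024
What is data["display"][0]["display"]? "Drew"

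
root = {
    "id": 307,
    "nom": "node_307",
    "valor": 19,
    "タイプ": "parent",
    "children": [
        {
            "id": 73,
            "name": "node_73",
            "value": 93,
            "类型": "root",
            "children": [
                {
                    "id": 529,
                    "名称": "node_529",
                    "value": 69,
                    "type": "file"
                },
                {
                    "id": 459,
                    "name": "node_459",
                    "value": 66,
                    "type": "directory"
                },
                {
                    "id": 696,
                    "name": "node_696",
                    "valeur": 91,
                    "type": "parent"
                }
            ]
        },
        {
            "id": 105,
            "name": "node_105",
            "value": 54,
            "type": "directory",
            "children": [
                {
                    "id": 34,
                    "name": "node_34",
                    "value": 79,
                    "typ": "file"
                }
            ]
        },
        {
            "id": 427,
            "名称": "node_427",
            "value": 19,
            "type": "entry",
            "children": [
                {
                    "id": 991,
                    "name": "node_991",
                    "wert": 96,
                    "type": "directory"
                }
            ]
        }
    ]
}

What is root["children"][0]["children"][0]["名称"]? "node_529"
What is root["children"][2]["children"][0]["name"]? "node_991"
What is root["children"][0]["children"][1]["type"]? "directory"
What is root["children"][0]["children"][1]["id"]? 459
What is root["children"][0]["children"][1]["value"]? 66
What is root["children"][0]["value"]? 93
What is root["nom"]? "node_307"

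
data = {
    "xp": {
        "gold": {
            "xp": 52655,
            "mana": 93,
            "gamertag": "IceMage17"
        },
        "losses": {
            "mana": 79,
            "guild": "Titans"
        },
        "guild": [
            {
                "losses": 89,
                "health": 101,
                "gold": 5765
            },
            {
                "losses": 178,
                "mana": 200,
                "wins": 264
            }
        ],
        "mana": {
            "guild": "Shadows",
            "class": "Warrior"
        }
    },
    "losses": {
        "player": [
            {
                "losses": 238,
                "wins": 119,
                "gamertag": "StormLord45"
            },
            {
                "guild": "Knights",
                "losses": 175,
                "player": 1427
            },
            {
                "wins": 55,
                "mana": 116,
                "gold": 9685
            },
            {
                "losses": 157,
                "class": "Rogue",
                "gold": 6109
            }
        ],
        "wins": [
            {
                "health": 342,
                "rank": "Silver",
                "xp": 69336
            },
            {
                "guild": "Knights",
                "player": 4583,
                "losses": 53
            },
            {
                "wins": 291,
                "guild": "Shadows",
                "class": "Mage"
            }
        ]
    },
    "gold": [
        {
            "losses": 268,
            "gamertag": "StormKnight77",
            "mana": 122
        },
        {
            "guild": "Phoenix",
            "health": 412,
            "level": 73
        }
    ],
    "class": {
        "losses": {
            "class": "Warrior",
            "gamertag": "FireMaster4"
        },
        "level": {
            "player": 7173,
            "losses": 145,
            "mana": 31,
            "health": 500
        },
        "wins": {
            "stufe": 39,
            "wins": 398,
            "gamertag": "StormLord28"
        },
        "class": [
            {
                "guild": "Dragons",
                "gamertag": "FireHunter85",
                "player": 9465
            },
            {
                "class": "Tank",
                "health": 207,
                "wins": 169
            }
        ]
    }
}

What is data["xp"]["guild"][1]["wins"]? 264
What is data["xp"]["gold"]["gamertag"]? "IceMage17"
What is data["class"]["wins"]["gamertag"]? "StormLord28"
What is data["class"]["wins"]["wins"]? 398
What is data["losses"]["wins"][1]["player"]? 4583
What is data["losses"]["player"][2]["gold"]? 9685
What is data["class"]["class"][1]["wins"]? 169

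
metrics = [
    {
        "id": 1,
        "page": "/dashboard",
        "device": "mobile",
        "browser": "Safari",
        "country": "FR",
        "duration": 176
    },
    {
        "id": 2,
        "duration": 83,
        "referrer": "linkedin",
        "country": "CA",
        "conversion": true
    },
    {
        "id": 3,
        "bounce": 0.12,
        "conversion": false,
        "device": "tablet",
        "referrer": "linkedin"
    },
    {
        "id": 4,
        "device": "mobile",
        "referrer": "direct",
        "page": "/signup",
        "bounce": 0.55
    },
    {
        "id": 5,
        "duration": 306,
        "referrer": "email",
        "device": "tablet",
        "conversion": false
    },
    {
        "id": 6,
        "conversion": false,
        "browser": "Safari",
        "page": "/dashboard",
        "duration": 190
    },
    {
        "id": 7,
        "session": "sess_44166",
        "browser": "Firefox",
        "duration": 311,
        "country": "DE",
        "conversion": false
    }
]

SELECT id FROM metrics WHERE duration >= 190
[5, 6, 7]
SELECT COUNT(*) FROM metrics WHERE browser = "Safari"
2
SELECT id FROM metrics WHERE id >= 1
[1, 2, 3, 4, 5, 6, 7]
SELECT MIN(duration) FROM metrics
83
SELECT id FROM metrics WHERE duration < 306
[1, 2, 6]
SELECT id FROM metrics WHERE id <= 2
[1, 2]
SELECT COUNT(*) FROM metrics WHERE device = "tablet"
2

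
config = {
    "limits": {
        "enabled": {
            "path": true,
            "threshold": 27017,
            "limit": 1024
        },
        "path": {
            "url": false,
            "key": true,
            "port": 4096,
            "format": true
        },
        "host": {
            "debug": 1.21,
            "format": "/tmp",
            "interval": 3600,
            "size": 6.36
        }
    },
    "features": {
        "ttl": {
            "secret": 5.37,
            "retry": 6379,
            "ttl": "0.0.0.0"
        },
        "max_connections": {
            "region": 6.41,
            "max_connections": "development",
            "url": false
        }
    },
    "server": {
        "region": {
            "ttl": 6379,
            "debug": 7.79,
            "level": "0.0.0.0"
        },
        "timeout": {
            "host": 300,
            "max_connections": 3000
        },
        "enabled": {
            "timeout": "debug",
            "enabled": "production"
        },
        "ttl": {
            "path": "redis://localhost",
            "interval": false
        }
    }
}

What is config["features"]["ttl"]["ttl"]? "0.0.0.0"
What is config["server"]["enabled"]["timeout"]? "debug"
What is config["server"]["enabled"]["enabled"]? "production"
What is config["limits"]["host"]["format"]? "/tmp"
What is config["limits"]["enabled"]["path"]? True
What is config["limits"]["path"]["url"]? False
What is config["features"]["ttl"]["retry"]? 6379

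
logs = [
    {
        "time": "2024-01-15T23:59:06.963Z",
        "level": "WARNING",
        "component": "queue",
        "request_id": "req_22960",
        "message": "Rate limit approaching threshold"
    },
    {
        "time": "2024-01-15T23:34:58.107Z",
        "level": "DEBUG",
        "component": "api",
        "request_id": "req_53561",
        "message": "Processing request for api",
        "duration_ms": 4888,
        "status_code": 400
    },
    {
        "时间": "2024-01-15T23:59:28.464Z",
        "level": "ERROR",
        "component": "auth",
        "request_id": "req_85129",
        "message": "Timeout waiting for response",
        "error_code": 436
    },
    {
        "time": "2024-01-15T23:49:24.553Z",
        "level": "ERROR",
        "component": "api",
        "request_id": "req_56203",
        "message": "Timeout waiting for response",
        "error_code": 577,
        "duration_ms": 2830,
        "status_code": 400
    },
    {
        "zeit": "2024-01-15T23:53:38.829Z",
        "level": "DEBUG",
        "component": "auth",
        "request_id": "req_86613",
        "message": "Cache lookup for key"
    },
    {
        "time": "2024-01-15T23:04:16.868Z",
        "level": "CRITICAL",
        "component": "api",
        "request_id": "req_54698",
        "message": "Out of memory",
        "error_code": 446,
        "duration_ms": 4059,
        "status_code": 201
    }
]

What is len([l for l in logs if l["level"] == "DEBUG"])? 2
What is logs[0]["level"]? "WARNING"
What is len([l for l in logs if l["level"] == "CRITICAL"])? 1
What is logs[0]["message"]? "Rate limit approaching threshold"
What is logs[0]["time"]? "2024-01-15T23:59:06.963Z"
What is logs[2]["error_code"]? 436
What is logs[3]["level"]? "ERROR"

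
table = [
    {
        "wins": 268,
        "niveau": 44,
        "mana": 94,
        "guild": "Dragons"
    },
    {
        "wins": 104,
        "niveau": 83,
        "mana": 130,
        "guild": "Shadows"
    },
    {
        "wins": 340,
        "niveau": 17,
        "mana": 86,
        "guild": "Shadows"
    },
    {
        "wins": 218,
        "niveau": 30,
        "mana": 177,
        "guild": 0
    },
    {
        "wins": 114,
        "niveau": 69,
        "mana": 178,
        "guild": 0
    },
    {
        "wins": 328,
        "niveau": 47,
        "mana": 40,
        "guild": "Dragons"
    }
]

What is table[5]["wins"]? 328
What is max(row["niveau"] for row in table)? 83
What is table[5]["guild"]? "Dragons"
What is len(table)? 6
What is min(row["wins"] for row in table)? 104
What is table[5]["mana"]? 40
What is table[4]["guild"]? 0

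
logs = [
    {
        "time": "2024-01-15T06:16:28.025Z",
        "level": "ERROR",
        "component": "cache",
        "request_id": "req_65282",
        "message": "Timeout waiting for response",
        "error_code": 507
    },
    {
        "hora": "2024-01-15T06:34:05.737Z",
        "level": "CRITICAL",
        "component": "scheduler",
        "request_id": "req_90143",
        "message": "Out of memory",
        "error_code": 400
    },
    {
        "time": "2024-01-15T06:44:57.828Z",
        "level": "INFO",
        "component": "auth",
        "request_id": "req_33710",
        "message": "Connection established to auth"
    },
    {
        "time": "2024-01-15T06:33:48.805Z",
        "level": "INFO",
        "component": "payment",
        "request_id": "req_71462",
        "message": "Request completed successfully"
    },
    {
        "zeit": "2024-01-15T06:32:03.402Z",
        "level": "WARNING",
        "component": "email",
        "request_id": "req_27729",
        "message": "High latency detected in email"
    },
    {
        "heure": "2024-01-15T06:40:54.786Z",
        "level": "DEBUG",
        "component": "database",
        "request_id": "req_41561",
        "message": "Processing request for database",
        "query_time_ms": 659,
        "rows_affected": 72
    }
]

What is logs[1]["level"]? "CRITICAL"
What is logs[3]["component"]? "payment"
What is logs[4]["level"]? "WARNING"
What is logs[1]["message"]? "Out of memory"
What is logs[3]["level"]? "INFO"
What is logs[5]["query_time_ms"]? 659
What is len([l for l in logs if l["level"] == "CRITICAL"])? 1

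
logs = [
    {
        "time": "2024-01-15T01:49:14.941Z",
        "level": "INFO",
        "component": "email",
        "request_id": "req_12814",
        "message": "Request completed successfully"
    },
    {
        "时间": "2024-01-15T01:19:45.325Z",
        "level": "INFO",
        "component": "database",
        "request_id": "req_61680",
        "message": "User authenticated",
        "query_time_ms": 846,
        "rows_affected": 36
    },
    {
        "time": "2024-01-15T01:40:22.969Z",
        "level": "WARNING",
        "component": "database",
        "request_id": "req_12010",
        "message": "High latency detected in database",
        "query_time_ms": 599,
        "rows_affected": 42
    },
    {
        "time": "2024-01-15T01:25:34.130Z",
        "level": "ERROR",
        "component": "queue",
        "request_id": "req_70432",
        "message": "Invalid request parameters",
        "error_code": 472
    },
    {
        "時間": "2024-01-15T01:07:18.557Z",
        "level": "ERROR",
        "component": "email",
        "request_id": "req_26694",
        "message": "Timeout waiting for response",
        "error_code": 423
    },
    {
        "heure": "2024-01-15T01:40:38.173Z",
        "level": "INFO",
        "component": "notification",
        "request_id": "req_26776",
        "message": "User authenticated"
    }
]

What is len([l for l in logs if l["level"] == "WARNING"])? 1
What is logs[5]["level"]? "INFO"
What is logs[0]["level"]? "INFO"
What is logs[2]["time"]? "2024-01-15T01:40:22.969Z"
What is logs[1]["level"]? "INFO"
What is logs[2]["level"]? "WARNING"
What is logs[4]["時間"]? "2024-01-15T01:07:18.557Z"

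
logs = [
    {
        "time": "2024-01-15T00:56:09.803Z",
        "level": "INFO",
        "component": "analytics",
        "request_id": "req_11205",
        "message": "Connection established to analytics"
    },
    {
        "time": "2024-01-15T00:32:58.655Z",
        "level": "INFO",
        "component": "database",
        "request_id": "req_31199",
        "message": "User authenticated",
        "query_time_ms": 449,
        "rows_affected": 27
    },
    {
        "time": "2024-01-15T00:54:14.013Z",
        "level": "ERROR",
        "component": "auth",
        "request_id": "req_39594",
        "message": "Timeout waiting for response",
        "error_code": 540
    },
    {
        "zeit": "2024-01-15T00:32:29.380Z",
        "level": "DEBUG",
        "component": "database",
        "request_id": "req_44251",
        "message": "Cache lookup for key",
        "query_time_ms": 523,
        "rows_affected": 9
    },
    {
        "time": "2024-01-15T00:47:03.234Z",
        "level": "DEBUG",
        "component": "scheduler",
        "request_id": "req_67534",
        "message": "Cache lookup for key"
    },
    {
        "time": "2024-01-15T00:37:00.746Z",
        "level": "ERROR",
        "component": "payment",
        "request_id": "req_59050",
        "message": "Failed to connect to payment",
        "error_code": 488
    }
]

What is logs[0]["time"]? "2024-01-15T00:56:09.803Z"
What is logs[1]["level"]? "INFO"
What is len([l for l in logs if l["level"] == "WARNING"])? 0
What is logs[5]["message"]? "Failed to connect to payment"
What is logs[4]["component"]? "scheduler"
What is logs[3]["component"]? "database"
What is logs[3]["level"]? "DEBUG"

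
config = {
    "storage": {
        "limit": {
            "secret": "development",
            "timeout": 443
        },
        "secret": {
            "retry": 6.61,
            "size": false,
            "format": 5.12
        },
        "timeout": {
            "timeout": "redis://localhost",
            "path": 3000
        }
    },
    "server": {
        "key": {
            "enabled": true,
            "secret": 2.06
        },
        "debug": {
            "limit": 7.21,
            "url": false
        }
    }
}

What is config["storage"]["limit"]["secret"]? "development"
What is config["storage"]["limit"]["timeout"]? 443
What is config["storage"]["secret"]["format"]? 5.12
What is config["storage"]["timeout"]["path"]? 3000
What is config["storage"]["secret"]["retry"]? 6.61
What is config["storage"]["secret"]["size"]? False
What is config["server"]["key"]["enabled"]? True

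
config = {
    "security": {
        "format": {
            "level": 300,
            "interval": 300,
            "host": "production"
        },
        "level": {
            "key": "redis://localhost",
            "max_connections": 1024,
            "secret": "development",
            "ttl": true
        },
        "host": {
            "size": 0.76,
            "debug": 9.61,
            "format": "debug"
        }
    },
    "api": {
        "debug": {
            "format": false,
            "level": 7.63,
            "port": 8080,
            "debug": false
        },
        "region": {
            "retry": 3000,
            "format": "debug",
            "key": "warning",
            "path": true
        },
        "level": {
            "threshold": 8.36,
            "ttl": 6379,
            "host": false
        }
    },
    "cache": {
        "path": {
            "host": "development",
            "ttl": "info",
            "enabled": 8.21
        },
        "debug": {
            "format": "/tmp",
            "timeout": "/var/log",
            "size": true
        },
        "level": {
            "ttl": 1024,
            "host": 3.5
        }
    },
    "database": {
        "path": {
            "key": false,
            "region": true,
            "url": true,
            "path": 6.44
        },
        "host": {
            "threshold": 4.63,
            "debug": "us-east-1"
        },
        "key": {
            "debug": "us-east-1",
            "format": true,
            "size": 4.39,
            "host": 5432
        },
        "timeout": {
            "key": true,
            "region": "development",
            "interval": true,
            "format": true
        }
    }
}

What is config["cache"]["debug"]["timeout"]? "/var/log"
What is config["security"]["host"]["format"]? "debug"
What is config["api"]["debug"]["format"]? False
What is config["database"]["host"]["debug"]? "us-east-1"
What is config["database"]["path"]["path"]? 6.44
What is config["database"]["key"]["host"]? 5432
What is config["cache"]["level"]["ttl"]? 1024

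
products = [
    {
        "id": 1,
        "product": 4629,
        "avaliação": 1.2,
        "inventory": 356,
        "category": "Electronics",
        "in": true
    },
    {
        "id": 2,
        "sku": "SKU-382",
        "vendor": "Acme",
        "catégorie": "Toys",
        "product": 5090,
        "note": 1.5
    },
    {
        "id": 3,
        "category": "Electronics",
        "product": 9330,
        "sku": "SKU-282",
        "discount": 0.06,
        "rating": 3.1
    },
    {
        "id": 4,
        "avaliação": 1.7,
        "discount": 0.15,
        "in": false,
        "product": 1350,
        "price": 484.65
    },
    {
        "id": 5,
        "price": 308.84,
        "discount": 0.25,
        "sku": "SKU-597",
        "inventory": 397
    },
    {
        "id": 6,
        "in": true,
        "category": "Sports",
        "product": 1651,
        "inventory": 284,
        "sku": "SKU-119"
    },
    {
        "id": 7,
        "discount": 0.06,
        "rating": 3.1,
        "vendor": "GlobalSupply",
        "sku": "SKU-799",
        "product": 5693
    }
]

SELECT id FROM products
[1, 2, 3, 4, 5, 6, 7]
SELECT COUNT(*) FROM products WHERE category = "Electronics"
2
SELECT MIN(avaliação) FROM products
1.2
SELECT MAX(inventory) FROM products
397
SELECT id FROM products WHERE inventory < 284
[]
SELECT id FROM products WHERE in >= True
[1, 6]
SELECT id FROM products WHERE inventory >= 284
[1, 5, 6]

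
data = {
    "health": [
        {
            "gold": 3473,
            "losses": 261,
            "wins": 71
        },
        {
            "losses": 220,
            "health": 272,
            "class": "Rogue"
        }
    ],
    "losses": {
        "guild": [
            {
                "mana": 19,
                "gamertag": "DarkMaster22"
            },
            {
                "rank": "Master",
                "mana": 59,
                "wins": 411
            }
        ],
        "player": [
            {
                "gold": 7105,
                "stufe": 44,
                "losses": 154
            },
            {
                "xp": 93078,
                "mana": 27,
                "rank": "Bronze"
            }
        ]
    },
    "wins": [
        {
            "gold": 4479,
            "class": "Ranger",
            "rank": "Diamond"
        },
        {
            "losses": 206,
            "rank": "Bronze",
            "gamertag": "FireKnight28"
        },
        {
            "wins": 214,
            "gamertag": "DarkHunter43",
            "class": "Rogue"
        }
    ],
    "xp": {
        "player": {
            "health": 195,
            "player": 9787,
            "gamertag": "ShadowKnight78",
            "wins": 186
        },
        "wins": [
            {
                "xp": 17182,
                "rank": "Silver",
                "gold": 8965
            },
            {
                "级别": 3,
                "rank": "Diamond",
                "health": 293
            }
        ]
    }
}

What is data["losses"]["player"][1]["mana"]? 27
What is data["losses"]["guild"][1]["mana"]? 59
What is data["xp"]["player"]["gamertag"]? "ShadowKnight78"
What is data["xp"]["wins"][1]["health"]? 293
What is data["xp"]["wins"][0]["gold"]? 8965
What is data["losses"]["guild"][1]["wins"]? 411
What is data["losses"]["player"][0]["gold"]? 7105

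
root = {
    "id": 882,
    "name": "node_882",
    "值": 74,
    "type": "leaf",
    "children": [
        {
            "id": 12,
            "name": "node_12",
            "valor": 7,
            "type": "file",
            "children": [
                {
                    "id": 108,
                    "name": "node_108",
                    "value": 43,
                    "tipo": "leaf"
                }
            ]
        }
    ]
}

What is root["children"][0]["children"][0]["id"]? 108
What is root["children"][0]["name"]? "node_12"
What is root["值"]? 74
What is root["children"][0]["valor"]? 7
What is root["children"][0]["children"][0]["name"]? "node_108"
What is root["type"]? "leaf"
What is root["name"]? "node_882"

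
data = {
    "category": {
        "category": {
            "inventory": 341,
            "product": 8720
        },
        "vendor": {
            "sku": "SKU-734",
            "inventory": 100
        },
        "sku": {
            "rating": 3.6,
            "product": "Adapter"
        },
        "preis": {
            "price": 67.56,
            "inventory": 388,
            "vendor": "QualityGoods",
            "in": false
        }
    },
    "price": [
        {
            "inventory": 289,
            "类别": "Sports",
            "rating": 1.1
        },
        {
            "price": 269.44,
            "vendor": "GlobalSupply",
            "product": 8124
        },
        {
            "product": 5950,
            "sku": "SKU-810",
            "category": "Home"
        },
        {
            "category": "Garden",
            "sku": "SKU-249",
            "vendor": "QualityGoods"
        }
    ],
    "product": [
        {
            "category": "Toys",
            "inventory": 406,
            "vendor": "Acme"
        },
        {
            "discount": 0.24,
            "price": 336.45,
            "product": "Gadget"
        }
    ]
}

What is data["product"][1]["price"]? 336.45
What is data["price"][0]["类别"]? "Sports"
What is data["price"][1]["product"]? 8124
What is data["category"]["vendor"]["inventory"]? 100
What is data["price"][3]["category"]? "Garden"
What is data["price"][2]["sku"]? "SKU-810"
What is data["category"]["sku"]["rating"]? 3.6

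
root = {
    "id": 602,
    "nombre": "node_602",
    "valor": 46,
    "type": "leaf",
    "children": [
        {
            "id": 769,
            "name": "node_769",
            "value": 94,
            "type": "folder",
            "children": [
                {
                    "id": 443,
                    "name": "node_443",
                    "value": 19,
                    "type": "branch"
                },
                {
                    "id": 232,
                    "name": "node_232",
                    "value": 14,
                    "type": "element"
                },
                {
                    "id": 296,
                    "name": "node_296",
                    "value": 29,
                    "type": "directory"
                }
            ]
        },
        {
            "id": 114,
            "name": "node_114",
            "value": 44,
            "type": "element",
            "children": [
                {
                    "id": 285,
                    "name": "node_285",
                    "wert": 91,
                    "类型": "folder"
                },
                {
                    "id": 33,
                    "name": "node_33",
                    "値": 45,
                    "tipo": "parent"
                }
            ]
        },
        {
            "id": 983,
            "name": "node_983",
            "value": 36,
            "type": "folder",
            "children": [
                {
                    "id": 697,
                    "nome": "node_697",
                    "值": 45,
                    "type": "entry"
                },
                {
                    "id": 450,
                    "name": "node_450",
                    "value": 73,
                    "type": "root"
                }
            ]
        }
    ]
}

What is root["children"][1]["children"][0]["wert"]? 91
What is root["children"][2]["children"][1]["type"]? "root"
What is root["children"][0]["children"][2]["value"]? 29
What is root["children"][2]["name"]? "node_983"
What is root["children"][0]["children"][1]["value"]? 14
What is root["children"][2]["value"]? 36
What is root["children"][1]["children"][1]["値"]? 45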